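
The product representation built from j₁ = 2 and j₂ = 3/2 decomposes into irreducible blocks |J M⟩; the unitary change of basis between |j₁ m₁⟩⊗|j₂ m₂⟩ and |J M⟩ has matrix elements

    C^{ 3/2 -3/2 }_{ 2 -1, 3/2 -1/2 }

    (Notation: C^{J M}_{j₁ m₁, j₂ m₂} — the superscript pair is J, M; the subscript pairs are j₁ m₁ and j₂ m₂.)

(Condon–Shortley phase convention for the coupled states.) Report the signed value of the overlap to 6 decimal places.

triangle: 2!×2!×1!/6! = 4/720
(j±m)!: 1!×3!×1!×2!×0!×3! = 72
prefactor² = (2J+1)×Δ×N² = 8/5
  k=1: −1/(1!×1!×2!×0!×0!×1!) = -1/2
Σ = -1/2  ⇒  CG² = 8/5×(-1/2)² = 2/5
CG = −√(2/5) = -0.632456

−√(2/5) ≈ -0.632456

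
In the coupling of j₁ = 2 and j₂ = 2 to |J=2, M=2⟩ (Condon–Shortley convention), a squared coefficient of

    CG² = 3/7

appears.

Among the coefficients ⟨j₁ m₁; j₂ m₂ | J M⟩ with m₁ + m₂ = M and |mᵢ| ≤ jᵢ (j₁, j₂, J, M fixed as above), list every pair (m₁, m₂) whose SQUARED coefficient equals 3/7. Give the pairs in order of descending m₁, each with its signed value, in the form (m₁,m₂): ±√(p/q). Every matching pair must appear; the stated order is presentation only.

(1,1): −√(3/7)

Admissible pairs with m₁+m₂ = M = 2: (0,2), (1,1), (2,0)
  (m₁,m₂)=(2,0): CG² = 2/7, CG = +√(2/7)
  (m₁,m₂)=(1,1): CG² = 3/7, CG = −√(3/7)   ← matches the target
  (m₁,m₂)=(0,2): CG² = 2/7, CG = +√(2/7)
Pairs with CG² = 3/7: (1,1): −√(3/7)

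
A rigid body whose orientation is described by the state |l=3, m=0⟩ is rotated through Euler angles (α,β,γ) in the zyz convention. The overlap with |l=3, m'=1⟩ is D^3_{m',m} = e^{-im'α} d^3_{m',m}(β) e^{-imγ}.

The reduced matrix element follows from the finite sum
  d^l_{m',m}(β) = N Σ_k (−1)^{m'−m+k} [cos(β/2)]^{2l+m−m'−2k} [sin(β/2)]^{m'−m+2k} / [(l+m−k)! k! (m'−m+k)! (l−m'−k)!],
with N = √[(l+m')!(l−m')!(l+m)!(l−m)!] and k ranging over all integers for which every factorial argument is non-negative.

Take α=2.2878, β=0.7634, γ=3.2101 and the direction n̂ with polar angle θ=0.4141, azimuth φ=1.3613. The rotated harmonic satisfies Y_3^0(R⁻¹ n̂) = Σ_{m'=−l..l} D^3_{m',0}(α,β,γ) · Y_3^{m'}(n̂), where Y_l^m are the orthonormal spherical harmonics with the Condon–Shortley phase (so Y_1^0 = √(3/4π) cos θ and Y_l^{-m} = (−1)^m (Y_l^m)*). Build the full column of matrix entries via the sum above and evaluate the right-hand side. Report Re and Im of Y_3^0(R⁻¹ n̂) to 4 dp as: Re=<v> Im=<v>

Need the full column D^3_{m',0} for m'=−3..3 at α=2.2878, β=0.7634, γ=3.2101.
cos(β/2)=0.928033, sin(β/2)=0.372499
d^3_{-3,0}: single k=3 term ⇒ +0.184748;  D = +0.154513+0.101279i
d^3_{-2,0}: k∈[2..3] ⇒ +0.563720 -0.090821 = +0.472899;  D = -0.064486-0.468481i
d^3_{-1,0}: k∈[1..3] ⇒ +0.888243 -0.429315 +0.023056 = +0.481984;  D = -0.316726+0.363309i
d^3_{0,0}: k∈[0..3] ⇒ +0.638822 -0.926286 +0.149234 -0.002671 = -0.140902;  D = -0.140902+0.000000i
d^3_{1,0}: k∈[0..2] ⇒ -0.888243 +0.429315 -0.023056 = -0.481984;  D = +0.316726+0.363309i
d^3_{2,0}: k∈[0..1] ⇒ +0.563720 -0.090821 = +0.472899;  D = -0.064486+0.468481i
d^3_{3,0}: single k=0 term ⇒ -0.184748;  D = -0.154513+0.101279i
Y_3^{m'}(θ=0.4141,φ=1.3613) and Σ D·Y over m':
  (+0.1545+0.1013i)·(-0.0160+0.0220i)  (-0.0645-0.4685i)·(-0.1384-0.0616i)  (-0.3167+0.3633i)·(+0.0863-0.4058i)  (-0.1409+0.0000i)·(+0.4067+0.0000i)  (+0.3167+0.3633i)·(-0.0863-0.4058i)  (-0.0645+0.4685i)·(-0.1384+0.0616i)  (-0.1545+0.1013i)·(+0.0160+0.0220i)
Y_3^0(R⁻¹ n̂) = +0.133621+0.000000i

Re=0.1336 Im=0.0000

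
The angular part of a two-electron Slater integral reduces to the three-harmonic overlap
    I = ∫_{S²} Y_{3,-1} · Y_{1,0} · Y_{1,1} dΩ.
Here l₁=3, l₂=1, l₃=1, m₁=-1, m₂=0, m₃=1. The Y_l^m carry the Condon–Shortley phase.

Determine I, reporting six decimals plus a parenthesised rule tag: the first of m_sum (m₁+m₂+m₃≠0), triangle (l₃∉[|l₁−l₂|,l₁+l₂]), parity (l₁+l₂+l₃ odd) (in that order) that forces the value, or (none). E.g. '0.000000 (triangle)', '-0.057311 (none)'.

0.000000 (triangle)

triangle: need 2≤l₃≤4, have 1; I=0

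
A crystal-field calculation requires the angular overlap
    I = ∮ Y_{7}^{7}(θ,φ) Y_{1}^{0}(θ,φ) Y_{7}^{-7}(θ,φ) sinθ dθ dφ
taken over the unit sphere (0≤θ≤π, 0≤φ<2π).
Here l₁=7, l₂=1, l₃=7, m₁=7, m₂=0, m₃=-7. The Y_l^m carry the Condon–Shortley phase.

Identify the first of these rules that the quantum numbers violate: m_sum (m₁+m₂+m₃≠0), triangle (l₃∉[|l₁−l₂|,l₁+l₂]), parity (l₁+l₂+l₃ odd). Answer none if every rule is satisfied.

Σmᵢ = 0  ✓
l₃∈[|l₁−l₂|,l₁+l₂]=[6,8], have l₃=7  ✓
Σlᵢ = 15 ⇒ odd  ✗

parity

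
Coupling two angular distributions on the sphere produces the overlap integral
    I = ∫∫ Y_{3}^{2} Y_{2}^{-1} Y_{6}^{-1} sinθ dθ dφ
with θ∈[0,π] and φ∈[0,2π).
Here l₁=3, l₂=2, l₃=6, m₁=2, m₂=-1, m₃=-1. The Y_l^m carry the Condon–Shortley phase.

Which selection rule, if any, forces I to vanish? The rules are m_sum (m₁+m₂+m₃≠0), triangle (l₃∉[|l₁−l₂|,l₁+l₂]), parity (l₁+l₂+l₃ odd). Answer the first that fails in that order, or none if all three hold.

triangle

azimuthal sum: 2 − 1 − 1 = 0  ✓
l₃ must lie in [1,5]; have l₃=6  ✗
L = 3 + 2 + 6 = 11 (odd)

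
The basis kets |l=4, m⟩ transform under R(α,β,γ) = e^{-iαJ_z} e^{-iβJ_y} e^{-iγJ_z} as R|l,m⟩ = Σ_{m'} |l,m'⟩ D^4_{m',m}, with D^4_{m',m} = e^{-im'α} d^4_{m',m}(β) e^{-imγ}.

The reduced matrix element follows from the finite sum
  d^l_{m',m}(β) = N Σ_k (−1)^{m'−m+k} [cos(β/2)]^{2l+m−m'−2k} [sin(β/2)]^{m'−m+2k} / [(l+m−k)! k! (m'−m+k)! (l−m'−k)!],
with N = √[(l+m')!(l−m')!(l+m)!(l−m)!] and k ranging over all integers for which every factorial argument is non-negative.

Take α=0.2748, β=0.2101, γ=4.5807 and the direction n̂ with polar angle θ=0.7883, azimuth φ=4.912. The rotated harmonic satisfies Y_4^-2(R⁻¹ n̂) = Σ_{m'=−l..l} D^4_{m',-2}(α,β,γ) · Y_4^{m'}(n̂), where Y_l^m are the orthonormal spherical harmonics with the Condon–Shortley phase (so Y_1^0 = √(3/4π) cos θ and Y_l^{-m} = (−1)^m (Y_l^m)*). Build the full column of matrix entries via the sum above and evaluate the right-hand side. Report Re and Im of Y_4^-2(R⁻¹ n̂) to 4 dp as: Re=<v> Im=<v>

Re=0.3849 Im=0.1130

Need the full column D^4_{m',-2} for m'=−4..4 at α=0.2748, β=0.2101, γ=4.5807.
cos(β/2)=0.994487, sin(β/2)=0.104857
d^4_{-4,-2}: single k=2 term ⇒ +0.056282;  D = -0.037741-0.041753i
d^4_{-3,-2}: k∈[1..2] ⇒ +0.377447 -0.012588 = +0.364858;  D = -0.308930-0.194124i
d^4_{-2,-2}: k∈[0..2] ⇒ +0.956740 -0.127635 +0.001774 = +0.830879;  D = -0.797076-0.234582i
d^4_{-1,-2}: k∈[0..2] ⇒ -0.427984 +0.023790 -0.000176 = -0.404371;  D = +0.404344+0.004619i
d^4_{0,-2}: k∈[0..2] ⇒ +0.100905 -0.002991 +0.000012 = +0.097926;  D = -0.094549+0.025494i
d^4_{1,-2}: k∈[0..2] ⇒ -0.015860 +0.000264 -0.000001 = -0.015596;  D = +0.013391-0.007994i
d^4_{2,-2}: k∈[0..2] ⇒ +0.001774 -0.000016 +0.000000 = +0.001758;  D = -0.001208+0.001277i
d^4_{3,-2}: k∈[0..1] ⇒ -0.000140 +0.000001 = -0.000139;  D = +0.000065-0.000123i
d^4_{4,-2}: single k=0 term ⇒ +0.000007;  D = -0.000001+0.000007i
Y_4^{m'}(θ=0.7883,φ=4.912) and Σ D·Y over m':
  (-0.0377-0.0418i)·(+0.0781-0.0802i)  (-0.3089-0.1941i)·(-0.1774-0.2600i)  (-0.7971-0.2346i)·(-0.3844+0.1622i)  (+0.4043+0.0046i)·(+0.0225+0.1112i)  (-0.0945+0.0255i)·(-0.3453+0.0000i)  (+0.0134-0.0080i)·(-0.0225+0.1112i)  (-0.0012+0.0013i)·(-0.3844-0.1622i)  (+0.0001-0.0001i)·(+0.1774-0.2600i)  (-0.0000+0.0000i)·(+0.0781+0.0802i)
Y_4^-2(R⁻¹ n̂) = +0.384918+0.113035i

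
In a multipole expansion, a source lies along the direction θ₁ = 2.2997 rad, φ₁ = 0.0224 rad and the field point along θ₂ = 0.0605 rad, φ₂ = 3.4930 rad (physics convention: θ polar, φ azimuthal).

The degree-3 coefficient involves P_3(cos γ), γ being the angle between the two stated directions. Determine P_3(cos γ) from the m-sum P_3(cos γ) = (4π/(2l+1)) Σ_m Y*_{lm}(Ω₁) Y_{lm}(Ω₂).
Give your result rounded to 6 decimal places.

0.175859

Addition theorem: P_3(cos γ) = (4π/7) Σ_m Y*_{lm}(Ω₁) Y_{lm}(Ω₂), m = −3…3:
  m=-3: Y*=0.17276 + 0.01163j  Y=-0.00005 + 0.00008j  product -0.00001 + 0.00001j
  m=-2: Y*=-0.37834 - 0.01696j  Y=0.00285 - 0.00241j  product -0.00112 + 0.00086j
  m=-1: Y*=0.29357 + 0.00658j  Y=-0.07305 + 0.02678j  product -0.02162 + 0.00738j
  m=+0: Y*=0.19434 + 0.00000j  Y=0.73818 + 0.00000j  product 0.14346 + 0.00000j
  m=+1: Y*=-0.29357 + 0.00658j  Y=0.07305 + 0.02678j  product -0.02162 - 0.00738j
  m=+2: Y*=-0.37834 + 0.01696j  Y=0.00285 + 0.00241j  product -0.00112 - 0.00086j
  m=+3: Y*=-0.17276 + 0.01163j  Y=0.00005 + 0.00008j  product -0.00001 - 0.00001j
Total Σ_m = 0.09796 - 0.00000j. Multiply by 1.795196: 0.17586 - 0.00000j. P_3(cos γ) = 0.175859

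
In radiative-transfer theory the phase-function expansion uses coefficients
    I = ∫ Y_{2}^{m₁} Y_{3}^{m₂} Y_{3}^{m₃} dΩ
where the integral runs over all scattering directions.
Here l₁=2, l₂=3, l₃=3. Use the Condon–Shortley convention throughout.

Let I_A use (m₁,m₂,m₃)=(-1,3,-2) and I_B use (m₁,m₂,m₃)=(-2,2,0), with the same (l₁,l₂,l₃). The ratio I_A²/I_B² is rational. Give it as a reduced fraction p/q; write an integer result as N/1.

Same 2,3,3: normalisation and zero-m 3j drop out of the ratio.
A: Δ: 2! 2! 4! / 9! → 1/3780; sum: t=2:+1/48 = 1/48; 3j²(2 3 3; -1 3 -2) = Δ·Π!·Σ² = 5/84  (sign -1)
B: Δ: 2! 2! 4! / 9! → 1/3780; sum: t=2:+1/24 = 1/24; 3j²(2 3 3; -2 2 0) = Δ·Π!·Σ² = 1/21  (sign -1)
I_A²/I_B² = (5/84)/(1/21) = 5/4

5/4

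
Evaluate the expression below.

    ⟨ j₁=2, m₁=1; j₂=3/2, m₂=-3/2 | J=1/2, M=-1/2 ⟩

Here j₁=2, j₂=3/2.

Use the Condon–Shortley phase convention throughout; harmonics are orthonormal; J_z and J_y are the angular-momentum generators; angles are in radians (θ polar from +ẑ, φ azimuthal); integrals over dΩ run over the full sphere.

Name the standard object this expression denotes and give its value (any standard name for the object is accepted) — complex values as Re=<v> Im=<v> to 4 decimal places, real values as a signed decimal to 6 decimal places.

Clebsch–Gordan coefficient, +√(1/10) ≈ +0.316228

This is a Clebsch–Gordan (vector-coupling) coefficient.
√[2·3!1!0!/5! · 3!1!0!3!0!1!] = √(18/5)
  +(−1)^0/∏(0,3,1,0,0,0)! = 1/6  (running 1/6)
⟨..|..⟩ = √(18/5)·(1/6) = +0.316228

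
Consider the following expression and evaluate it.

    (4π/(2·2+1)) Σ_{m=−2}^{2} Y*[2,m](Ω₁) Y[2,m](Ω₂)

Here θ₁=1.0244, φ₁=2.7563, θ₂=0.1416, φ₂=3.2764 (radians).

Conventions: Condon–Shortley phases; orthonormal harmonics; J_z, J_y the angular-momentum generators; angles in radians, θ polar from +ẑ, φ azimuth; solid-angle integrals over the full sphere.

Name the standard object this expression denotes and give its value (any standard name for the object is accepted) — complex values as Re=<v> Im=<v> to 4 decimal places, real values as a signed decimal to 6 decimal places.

Legendre polynomial (addition theorem), +0.074827

This sum is the spherical-harmonic addition theorem: it equals the Legendre polynomial P_l(cos γ) of the angle γ between the two directions.
Term-by-term m-sum for l=2 (normalisation 4π/5 = 2.513274):
  term(m=-2) = +0.001098-0.001871i   from Y*(Ω₁)=+0.202323-0.196416i, Y(Ω₂)=+0.007415-0.002049i
  term(m=-1) = +0.032125-0.018398i   from Y*(Ω₁)=-0.317834+0.128902i, Y(Ω₂)=-0.106957+0.014507i
  term(m=+0) = -0.036672-0.000000i   from Y*(Ω₁)=-0.059928-0.000000i, Y(Ω₂)=+0.611938+0.000000i
  term(m=+1) = +0.032125+0.018398i   from Y*(Ω₁)=+0.317834+0.128902i, Y(Ω₂)=+0.106957+0.014507i
  term(m=+2) = +0.001098+0.001871i   from Y*(Ω₁)=+0.202323+0.196416i, Y(Ω₂)=+0.007415+0.002049i
Total Σ_m = +0.029773+0.000000i. Multiply by 2.513274: +0.074827+0.000000i. P_2(cos γ) = 0.074827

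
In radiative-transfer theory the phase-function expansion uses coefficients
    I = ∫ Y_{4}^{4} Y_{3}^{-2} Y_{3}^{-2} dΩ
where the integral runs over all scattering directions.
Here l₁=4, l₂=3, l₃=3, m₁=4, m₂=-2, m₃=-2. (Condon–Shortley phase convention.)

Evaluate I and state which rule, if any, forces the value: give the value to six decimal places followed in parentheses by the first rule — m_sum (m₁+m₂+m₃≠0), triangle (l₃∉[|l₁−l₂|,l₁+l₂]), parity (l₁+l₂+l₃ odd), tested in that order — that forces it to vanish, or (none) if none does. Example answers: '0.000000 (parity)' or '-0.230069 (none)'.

m-sum 0 ✓  L=10 even ✓  1≤3≤7 ✓
Π(2lᵢ+1) = 9×7×7 = 441
triangle coeff Δ(4,3,3) = 1/34650
Σ_t [1,3]: t=1:−1/72 t=2:+1/16 t=3:−1/72 = 5/144
(3j)²=2/77 [(4 3 3; 0 0 0)], sign=-1
Σ_t [0,0]: t=0:+1/576 = 1/576
(3j)²=5/99 [(4 3 3; 4 -2 -2)], sign=-1
⇒ 4πI² = 70/121
I = (+1)√(70/121/(4π)) = 0.21456131
No selection rule forces the value: the integral is nonzero (none).

0.214561 (none)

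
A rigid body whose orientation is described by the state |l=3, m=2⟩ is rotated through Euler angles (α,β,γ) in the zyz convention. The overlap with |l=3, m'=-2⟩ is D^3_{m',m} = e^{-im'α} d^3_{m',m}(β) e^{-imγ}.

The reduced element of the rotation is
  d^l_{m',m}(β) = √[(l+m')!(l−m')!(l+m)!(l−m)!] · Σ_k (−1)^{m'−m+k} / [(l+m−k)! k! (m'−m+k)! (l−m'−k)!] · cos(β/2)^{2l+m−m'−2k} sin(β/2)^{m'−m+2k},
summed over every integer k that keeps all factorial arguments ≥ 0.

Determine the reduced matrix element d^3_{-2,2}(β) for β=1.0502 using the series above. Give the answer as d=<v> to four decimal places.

d=0.2205

d^3_{-2,2}(β=1.0502) via the finite sum:
With c≡cos(β/2)=0.865274 and s≡sin(β/2)=0.501300, N=[1·120·120·1]^{1/2}=120.000000
k: max(0,(2)−(-2))=4 … min(3+(2),3−(-2))=5
  k=4: (−1)^0·120.0000/(24)·0.8653^2·0.5013^4 = +0.236410
  k=5: (−1)^1·120.0000/(120)·0.8653^0·0.5013^6 = -0.015870
d^3_{-2,2}(1.0502) = +0.236410 -0.015870 = +0.220540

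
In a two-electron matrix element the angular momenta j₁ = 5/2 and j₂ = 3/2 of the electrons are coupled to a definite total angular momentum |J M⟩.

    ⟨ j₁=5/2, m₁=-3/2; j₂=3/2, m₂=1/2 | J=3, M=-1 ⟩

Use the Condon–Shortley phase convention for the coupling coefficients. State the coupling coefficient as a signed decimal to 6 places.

j₁+j₂−J=1  J+j₁−j₂=4  J−j₁+j₂=2  j₁+j₂+J+1=8
(j₁±m₁, j₂±m₂, J±M) = (1,4,2,1,2,4)
P² = 96/5
sum k=0..1:
  [0] +1/48 = 1/48
  [1] −1/6 = -1/6
S = -7/48
C² = P²·S² = 49/120 ; C = -0.639010

−√(49/120) ≈ -0.639010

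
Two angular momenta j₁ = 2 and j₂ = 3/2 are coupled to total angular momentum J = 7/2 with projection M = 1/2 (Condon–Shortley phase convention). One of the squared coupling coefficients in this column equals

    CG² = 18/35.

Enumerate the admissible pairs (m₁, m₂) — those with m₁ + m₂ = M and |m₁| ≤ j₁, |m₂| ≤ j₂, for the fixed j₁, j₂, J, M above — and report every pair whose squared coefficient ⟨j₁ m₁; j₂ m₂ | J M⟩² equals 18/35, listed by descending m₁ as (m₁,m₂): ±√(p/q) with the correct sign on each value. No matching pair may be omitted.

(0,1/2): +√(18/35)

Admissible pairs with m₁+m₂ = M = 1/2: (-1,3/2), (0,1/2), (1,-1/2), (2,-3/2)
  (m₁,m₂)=(2,-3/2): CG² = 1/35, CG = +√(1/35)
  (m₁,m₂)=(1,-1/2): CG² = 12/35, CG = +√(12/35)
  (m₁,m₂)=(0,1/2): CG² = 18/35, CG = +√(18/35)   ← matches the target
  (m₁,m₂)=(-1,3/2): CG² = 4/35, CG = +√(4/35)
Pairs with CG² = 18/35: (0,1/2): +√(18/35)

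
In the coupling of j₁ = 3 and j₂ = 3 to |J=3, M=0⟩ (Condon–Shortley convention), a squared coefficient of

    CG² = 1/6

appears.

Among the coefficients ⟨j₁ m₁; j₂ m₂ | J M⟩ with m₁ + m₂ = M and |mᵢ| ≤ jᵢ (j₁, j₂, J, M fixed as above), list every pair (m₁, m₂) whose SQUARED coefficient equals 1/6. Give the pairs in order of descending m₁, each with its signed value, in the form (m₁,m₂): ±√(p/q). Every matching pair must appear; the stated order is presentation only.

Admissible pairs with m₁+m₂ = M = 0: (-3,3), (-2,2), (-1,1), (0,0), (1,-1), (2,-2), (3,-3)
  (m₁,m₂)=(3,-3): CG² = 1/6, CG = +√(1/6)   ← matches the target
  (m₁,m₂)=(2,-2): CG² = 1/6, CG = +√(1/6)   ← matches the target
  (m₁,m₂)=(1,-1): CG² = 1/6, CG = −√(1/6)   ← matches the target
  (m₁,m₂)=(0,0): CG² = 0/1, CG = 0
  (m₁,m₂)=(-1,1): CG² = 1/6, CG = +√(1/6)   ← matches the target
  (m₁,m₂)=(-2,2): CG² = 1/6, CG = −√(1/6)   ← matches the target
  (m₁,m₂)=(-3,3): CG² = 1/6, CG = −√(1/6)   ← matches the target
Pairs with CG² = 1/6: (3,-3): +√(1/6); (2,-2): +√(1/6); (1,-1): −√(1/6); (-1,1): +√(1/6); (-2,2): −√(1/6); (-3,3): −√(1/6)

(3,-3): +√(1/6); (2,-2): +√(1/6); (1,-1): −√(1/6); (-1,1): +√(1/6); (-2,2): −√(1/6); (-3,3): −√(1/6)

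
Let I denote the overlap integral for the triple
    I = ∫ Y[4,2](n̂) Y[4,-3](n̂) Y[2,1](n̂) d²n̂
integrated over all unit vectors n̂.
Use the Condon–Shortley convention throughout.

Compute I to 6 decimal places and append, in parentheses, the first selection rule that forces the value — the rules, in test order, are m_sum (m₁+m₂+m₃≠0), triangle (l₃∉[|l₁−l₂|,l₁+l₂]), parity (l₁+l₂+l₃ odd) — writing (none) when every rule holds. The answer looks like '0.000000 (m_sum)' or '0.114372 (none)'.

-0.187702 (none)

Checks pass: Σm=0; 10 even; l₃=2∈[0,8].
(2·4+1)(2·4+1)(2·2+1) = 405
Δ: 6! 2! 2! / 11! → 1/13860
sum: t=2:+1/192 t=3:−1/36 t=4:+1/192 = -5/288
3j²(4 4 2; 0 0 0) = Δ·Π!·Σ² = 20/693  (sign -1)
sum: t=0:+1/1440 t=1:−1/240 = -1/288
3j²(4 4 2; 2 -3 1) = Δ·Π!·Σ² = 5/132  (sign +1)
combine: 4πI² = 405·20/693·5/132 = 375/847
take √, sign -1: I = -0.18770204
No selection rule forces the value: the integral is nonzero (none).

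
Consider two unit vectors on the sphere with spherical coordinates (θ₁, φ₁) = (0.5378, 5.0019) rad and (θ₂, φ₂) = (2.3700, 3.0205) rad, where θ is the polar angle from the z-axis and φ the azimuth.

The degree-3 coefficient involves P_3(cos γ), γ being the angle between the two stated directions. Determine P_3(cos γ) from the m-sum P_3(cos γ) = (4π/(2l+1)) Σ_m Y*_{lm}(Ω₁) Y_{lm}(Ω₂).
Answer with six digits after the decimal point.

0.047672

Summing Y*_{l m}(θ₁,φ₁)·Y_{l m}(θ₂,φ₂) over m ∈ [−3, 3]; prefactor 4π/(2·3+1) = 1.795196:
  m=-3: Y*=-0.042811+0.036225i  Y=-0.132214-0.050261i  product +0.007481-0.002638i
  m=-2: Y*=-0.192770-0.126028i  Y=-0.345774-0.085418i  product +0.055890+0.060043i
  m=-1: Y*=+0.127039-0.426477i  Y=-0.350984-0.042710i  product -0.062804+0.144260i
  m=+0: Y*=+0.220506-0.000000i  Y=+0.115285+0.000000i  product +0.025421+0.000000i
  m=+1: Y*=-0.127039-0.426477i  Y=+0.350984-0.042710i  product -0.062804-0.144260i
  m=+2: Y*=-0.192770+0.126028i  Y=-0.345774+0.085418i  product +0.055890-0.060043i
  m=+3: Y*=+0.042811+0.036225i  Y=+0.132214-0.050261i  product +0.007481+0.002638i
Total Σ_m = +0.026555+0.000000i. Multiply by 1.795196: +0.047672+0.000000i. P_3(cos γ) = 0.047672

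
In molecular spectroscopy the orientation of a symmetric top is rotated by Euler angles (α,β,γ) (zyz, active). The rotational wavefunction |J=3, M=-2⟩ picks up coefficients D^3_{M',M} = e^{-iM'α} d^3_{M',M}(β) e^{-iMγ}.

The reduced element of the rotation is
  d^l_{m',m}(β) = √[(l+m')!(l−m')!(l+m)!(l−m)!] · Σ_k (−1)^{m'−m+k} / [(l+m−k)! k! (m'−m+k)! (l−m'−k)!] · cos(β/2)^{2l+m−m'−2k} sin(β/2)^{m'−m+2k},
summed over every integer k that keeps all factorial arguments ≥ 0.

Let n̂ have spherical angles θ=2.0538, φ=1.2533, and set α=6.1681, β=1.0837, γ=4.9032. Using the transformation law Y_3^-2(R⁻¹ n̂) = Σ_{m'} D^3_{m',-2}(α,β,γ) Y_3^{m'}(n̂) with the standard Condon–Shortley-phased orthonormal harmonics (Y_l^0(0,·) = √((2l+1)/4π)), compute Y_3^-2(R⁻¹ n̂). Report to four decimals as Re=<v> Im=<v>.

Re=-0.0094 Im=-0.0604

Need the full column D^3_{m',-2} for m'=−3..3 at α=6.1681, β=1.0837, γ=4.9032.
cos(β/2)=0.856756, sin(β/2)=0.515722
d^3_{-3,-2}: single k=1 term ⇒ +0.583146;  D = -0.582760-0.021202i
d^3_{-2,-2}: k∈[0..1] ⇒ +0.395497 -0.716523 = -0.321026;  D = +0.317351+0.048434i
d^3_{-1,-2}: k∈[0..1] ⇒ -0.752838 +0.545567 = -0.207271;  D = +0.199952+0.054593i
d^3_{0,-2}: k∈[0..1] ⇒ +0.784911 -0.284405 = +0.500506;  D = -0.464501-0.186402i
d^3_{1,-2}: k∈[0..1] ⇒ -0.545567 +0.098841 = -0.446727;  D = +0.392743+0.212880i
d^3_{2,-2}: k∈[0..1] ⇒ +0.259625 -0.018815 = +0.240811;  D = -0.197132-0.138306i
d^3_{3,-2}: single k=0 term ⇒ -0.076562;  D = +0.057211+0.050878i
Y_3^{m'}(θ=2.0538,φ=1.2533) and Σ D·Y over m':
  (-0.5828-0.0212i)·(-0.2361+0.1680i)  (+0.3174+0.0484i)·(+0.2997+0.2208i)  (+0.2000+0.0546i)·(+0.0070-0.0214i)  (-0.4645-0.1864i)·(+0.3330+0.0000i)  (+0.3927+0.2129i)·(-0.0070-0.0214i)  (-0.1971-0.1383i)·(+0.2997-0.2208i)  (+0.0572+0.0509i)·(+0.2361+0.1680i)
Y_3^-2(R⁻¹ n̂) = -0.009400-0.060431i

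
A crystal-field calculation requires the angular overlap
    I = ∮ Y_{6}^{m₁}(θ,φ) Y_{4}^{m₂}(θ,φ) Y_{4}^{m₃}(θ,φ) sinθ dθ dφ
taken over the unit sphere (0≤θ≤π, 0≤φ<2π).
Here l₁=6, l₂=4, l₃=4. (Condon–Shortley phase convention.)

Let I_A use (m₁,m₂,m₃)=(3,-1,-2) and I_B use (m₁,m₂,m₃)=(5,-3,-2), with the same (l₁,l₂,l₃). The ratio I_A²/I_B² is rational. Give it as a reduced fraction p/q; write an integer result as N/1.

35/33

l's match ⇒ only the (l;m) 3-j factors differ between A and B.
A: triangle coeff Δ(6,4,4) = 1/1261260; Σ_t [1,3]: t=1:−1/11520 t=2:+1/5760 t=3:−1/51840 = 7/103680; (3j)²=7/858 [(6 4 4; 3 -1 -2)], sign=+1
B: triangle coeff Δ(6,4,4) = 1/1261260; Σ_t [0,1]: t=0:+1/86400 t=1:−1/172800 = 1/172800; (3j)²=1/130 [(6 4 4; 5 -3 -2)], sign=+1
I_A²/I_B² = (7/858)/(1/130) = 35/33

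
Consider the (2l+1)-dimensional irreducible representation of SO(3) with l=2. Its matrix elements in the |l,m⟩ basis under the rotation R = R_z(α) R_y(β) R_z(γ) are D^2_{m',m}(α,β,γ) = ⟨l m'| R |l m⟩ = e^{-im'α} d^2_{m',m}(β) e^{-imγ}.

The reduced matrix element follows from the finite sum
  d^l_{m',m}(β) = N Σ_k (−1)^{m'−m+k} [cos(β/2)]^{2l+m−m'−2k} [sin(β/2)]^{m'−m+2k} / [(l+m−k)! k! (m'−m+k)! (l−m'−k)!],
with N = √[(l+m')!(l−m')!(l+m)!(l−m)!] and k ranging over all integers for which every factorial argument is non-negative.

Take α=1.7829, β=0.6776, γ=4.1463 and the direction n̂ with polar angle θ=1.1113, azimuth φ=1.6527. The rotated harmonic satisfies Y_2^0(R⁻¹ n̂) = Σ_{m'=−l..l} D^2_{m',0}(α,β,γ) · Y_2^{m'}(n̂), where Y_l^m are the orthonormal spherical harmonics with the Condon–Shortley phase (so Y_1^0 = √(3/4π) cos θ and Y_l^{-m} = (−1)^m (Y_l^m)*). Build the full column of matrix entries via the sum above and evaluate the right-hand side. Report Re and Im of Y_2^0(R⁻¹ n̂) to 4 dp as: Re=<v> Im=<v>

Re=0.4555 Im=0.0000

Need the full column D^2_{m',0} for m'=−2..2 at α=1.7829, β=0.6776, γ=4.1463.
cos(β/2)=0.943154, sin(β/2)=0.332356
d^2_{-2,0}: single k=2 term ⇒ +0.240684;  D = -0.219351-0.099065i
d^2_{-1,0}: k∈[1..2] ⇒ +0.683009 -0.084814 = +0.598195;  D = -0.125930+0.584790i
d^2_{0,0}: k∈[0..2] ⇒ +0.791281 -0.393035 +0.012201 = +0.410447;  D = +0.410447+0.000000i
d^2_{1,0}: k∈[0..1] ⇒ -0.683009 +0.084814 = -0.598195;  D = +0.125930+0.584790i
d^2_{2,0}: single k=0 term ⇒ +0.240684;  D = -0.219351+0.099065i
Y_2^{m'}(θ=1.1113,φ=1.6527) and Σ D·Y over m':
  (-0.2194-0.0991i)·(-0.3061+0.0506i)  (-0.1259+0.5848i)·(-0.0251-0.3061i)  (+0.4104+0.0000i)·(-0.1293+0.0000i)  (+0.1259+0.5848i)·(+0.0251-0.3061i)  (-0.2194+0.0991i)·(-0.3061-0.0506i)
Y_2^0(R⁻¹ n̂) = +0.455549+0.000000i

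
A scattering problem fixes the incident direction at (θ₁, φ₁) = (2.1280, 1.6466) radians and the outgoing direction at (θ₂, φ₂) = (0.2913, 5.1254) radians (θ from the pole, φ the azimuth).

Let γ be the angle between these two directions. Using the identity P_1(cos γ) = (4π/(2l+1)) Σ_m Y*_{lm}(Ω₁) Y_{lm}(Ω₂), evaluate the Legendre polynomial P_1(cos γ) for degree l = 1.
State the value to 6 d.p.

-0.736564

Summing Y*_{l m}(θ₁,φ₁)·Y_{l m}(θ₂,φ₂) over m ∈ [−1, 1]; prefactor 4π/(2·1+1) = 4.188790:
  m=-1: Y*=(-0.022207, 0.292392)  Y=(0.039826, 0.090882)  product (-0.027458, 0.009627)
  m=+0: Y*=(-0.258380, -0.000000)  Y=(0.468018, 0.000000)  product (-0.120927, -0.000000)
  m=+1: Y*=(0.022207, 0.292392)  Y=(-0.039826, 0.090882)  product (-0.027458, -0.009627)
Accumulated sum (-0.175842, 0.000000); after 4π/(2l+1) scaling, (-0.736564, 0.000000) ⇒ P_1 = -0.736564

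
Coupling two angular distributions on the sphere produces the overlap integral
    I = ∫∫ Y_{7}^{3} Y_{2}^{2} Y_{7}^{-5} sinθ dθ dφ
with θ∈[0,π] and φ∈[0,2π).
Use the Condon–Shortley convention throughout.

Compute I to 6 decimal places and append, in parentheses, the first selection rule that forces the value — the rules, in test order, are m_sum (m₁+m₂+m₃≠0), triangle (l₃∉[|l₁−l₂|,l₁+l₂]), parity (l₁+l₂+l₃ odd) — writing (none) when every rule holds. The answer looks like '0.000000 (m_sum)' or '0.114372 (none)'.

Checks pass: Σm=0; 16 even; l₃=7∈[5,9].
(2·7+1)(2·2+1)(2·7+1) = 1125
Δ: 2! 12! 2! / 17! → 1/185640
sum: t=0:+1/2419200 t=1:−1/518400 t=2:+1/2419200 = -1/907200
3j²(7 2 7; 0 0 0) = Δ·Π!·Σ² = 56/3315  (sign +1)
sum: t=2:+1/29030400 = 1/29030400
3j²(7 2 7; 3 2 -5) = Δ·Π!·Σ² = 99/7735  (sign +1)
combine: 4πI² = 1125·56/3315·99/7735 = 11880/48841
take √, sign +1: I = 0.13912687
No selection rule forces the value: the integral is nonzero (none).

0.139127 (none)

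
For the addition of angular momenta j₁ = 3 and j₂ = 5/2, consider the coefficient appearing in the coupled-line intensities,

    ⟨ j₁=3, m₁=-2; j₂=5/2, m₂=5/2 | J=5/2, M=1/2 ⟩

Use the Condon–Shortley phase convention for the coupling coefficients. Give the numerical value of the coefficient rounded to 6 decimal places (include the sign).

√[6·3!3!2!/9! · 1!5!5!0!3!2!] = √(1440/7)
  +(−1)^3/∏(3,0,2,2,1,0)! = -1/24  (running -1/24)
⟨..|..⟩ = √(1440/7)·(-1/24) = -0.597614

−√(5/14) = -0.597614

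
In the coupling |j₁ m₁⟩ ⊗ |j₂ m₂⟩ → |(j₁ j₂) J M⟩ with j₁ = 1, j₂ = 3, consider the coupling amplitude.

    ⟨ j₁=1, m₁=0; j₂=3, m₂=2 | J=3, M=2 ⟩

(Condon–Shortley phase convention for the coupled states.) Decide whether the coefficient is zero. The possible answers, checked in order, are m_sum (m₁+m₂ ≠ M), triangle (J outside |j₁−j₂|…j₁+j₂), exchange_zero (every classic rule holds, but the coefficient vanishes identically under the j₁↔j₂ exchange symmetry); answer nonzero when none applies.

nonzero

m-sum: m₁+m₂ = 0+2 = 2, M = 2  ✓
triangle: |j₁−j₂| = 2 ≤ J = 3 ≤ j₁+j₂ = 4  ✓
exchange: j₁≠j₂ or m₁≠m₂ — the exchange symmetry imposes no constraint here
value check: CG = −√(1/3) = -0.577350 ≠ 0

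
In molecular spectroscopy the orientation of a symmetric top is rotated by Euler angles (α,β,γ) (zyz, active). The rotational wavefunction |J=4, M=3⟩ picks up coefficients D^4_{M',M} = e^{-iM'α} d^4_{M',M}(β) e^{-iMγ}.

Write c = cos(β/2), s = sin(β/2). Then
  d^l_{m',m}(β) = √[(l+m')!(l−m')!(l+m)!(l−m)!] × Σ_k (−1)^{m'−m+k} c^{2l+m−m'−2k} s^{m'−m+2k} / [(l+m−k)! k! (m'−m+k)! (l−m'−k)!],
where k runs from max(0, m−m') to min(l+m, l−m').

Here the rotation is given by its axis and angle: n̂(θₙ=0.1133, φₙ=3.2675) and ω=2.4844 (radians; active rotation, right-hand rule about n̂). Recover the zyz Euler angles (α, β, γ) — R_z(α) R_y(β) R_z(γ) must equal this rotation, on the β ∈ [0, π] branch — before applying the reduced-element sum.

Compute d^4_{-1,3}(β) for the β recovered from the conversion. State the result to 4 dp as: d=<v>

d=0.0017

Axis–angle → zyz. n̂ = (sinθₙcosφₙ, sinθₙsinφₙ, cosθₙ) = (-0.112163, -0.014197, +0.993588), ω = 2.4844.
R = I cosω + sinω [n̂]ₓ + (1−cosω) n̂n̂ᵀ gives
  R = [-0.769170, -0.604127, -0.208348; +0.609833, -0.791349, +0.043246; -0.191002, -0.093794, +0.977098]
β = atan2(√(R₁₃²+R₂₃²), R₃₃) = 0.214428; α = atan2(R₂₃, R₁₃) mod 2π = 2.936934; γ = atan2(R₃₂, −R₃₁) mod 2π = 5.826712
d^4_{-1,3}(β=0.2144) via the finite sum:
With c≡cos(β/2)=0.994258 and s≡sin(β/2)=0.107009, N=[6·120·5040·1]^{1/2}=1904.940944
The bounds max(0,m−m')=4 and min(l+m,l−m')=5 give 2 terms
  k=4: (−1)^0·1904.9409/(144)·0.9943^4·0.1070^4 = +0.001695
  k=5: (−1)^1·1904.9409/(240)·0.9943^2·0.1070^6 = -0.000012
d^4_{-1,3}(0.2144) = +0.001695 -0.000012 = +0.001683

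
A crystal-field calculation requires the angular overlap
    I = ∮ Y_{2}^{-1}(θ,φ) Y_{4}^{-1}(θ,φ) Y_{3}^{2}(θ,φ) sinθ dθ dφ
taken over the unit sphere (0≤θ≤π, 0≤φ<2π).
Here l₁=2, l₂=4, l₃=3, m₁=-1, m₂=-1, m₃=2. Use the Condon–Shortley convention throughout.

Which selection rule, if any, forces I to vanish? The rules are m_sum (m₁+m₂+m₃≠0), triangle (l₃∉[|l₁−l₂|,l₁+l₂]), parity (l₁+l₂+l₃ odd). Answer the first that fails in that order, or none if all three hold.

parity

azimuthal sum: -1 − 1 + 2 = 0  ✓
2 ≤ 3 ≤ 6 (triangle on l)  ✓
L = 2 + 4 + 3 = 9 (odd)  ✗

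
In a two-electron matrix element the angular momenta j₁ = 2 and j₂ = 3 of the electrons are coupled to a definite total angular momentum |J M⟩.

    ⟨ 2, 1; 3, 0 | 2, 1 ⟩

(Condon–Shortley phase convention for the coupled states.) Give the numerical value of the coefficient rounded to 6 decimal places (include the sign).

-0.534522  (= −√(2/7))

triangle: 3!×1!×3!/8! = 36/40320
(j±m)!: 3!×1!×3!×3!×3!×1! = 1296
prefactor² = (2J+1)×Δ×N² = 81/14
  k=0: +1/(0!×3!×1!×3!×0!×0!) = 1/36
  k=1: −1/(1!×2!×0!×2!×1!×1!) = -1/4
Σ = -2/9  ⇒  CG² = 81/14×(-2/9)² = 2/7
CG = −√(2/7) = -0.534522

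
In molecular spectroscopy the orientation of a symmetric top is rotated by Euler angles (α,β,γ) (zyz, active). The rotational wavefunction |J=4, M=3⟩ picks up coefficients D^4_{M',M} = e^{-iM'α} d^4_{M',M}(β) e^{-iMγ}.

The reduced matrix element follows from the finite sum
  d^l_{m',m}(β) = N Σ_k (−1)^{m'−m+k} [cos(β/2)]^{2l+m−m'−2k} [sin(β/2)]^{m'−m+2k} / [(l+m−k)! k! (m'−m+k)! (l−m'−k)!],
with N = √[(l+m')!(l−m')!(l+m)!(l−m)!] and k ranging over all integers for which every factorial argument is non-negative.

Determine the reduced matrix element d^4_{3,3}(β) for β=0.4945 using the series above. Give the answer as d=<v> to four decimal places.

d^4_{3,3}(β=0.4945) via the finite sum:
c=cos(0.494500/2)=0.969589, s=sin(0.494500/2)=0.244739; N=√[5040·1·5040·1]=5040.000000
Admissible k: 0..1 (factorial args all ≥0)
  k=0: (−1)^0·5040.0000/(5040)·0.9696^8·0.2447^0 = +0.781091
  k=1: (−1)^1·5040.0000/(720)·0.9696^6·0.2447^2 = -0.348361
d^4_{3,3}(0.4945) = +0.781091 -0.348361 = +0.432731

d=0.4327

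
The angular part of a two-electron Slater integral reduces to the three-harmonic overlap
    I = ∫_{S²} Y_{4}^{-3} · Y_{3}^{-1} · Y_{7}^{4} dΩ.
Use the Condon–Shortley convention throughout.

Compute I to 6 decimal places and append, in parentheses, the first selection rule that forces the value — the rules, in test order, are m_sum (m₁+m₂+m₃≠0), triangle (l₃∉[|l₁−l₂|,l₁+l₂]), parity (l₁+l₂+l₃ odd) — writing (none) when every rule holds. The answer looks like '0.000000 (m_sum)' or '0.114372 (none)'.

0.212007 (none)

Checks pass: Σm=0; 14 even; l₃=7∈[1,7].
(2·4+1)(2·3+1)(2·7+1) = 945
Δ: 0! 8! 6! / 15! → 1/45045
sum: t=0:+1/20736 = 1/20736
3j²(4 3 7; 0 0 0) = Δ·Π!·Σ² = 35/1287  (sign -1)
sum: t=0:+1/241920 = 1/241920
3j²(4 3 7; -3 -1 4) = Δ·Π!·Σ² = 2/91  (sign -1)
combine: 4πI² = 945·35/1287·2/91 = 1050/1859
take √, sign +1: I = 0.21200691
No selection rule forces the value: the integral is nonzero (none).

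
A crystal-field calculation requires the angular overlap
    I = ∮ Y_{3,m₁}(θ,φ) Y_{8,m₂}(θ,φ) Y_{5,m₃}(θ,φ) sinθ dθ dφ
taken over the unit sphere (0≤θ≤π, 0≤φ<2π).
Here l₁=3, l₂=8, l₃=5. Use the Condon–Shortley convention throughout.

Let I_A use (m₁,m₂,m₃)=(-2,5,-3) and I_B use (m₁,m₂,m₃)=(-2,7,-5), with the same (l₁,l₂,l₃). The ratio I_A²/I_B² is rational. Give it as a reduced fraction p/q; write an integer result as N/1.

9/7

l's match ⇒ only the (l;m) 3-j factors differ between A and B.
A: triangle coeff Δ(3,8,5) = 1/136136; Σ_t [5,5]: t=5:−1/9676800 = -1/9676800; (3j)²=27/952 [(3 8 5; -2 5 -3)], sign=-1
B: triangle coeff Δ(3,8,5) = 1/136136; Σ_t [5,5]: t=5:−1/435456000 = -1/435456000; (3j)²=3/136 [(3 8 5; -2 7 -5)], sign=-1
I_A²/I_B² = (27/952)/(3/136) = 9/7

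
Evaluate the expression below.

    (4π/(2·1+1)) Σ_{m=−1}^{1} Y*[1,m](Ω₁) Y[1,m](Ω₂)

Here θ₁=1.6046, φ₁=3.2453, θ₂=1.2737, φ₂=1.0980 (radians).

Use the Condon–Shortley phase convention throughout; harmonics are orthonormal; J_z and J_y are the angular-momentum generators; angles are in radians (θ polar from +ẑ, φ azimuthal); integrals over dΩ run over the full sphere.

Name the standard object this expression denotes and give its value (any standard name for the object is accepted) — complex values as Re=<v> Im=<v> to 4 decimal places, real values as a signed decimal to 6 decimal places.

This sum is the spherical-harmonic addition theorem: it equals the Legendre polynomial P_l(cos γ) of the angle γ between the two directions.
Expand P_1 via completeness: Σ_{m} conj(Y_{1,m}) at Ω₁ times Y_{1,m} at Ω₂ —
  m=-1: Y*=-0.343442-0.035746i  Y=+0.150438-0.294117i  product -0.062180+0.095635i
  m=+0: Y*=-0.016513-0.000000i  Y=+0.143036+0.000000i  product -0.002362-0.000000i
  m=+1: Y*=+0.343442-0.035746i  Y=-0.150438-0.294117i  product -0.062180-0.095635i
Σ over m = -0.126722+0.000000i; ×(4π/3) → -0.530812+0.000000i. Real part: -0.530812

Legendre polynomial (addition theorem), -0.530812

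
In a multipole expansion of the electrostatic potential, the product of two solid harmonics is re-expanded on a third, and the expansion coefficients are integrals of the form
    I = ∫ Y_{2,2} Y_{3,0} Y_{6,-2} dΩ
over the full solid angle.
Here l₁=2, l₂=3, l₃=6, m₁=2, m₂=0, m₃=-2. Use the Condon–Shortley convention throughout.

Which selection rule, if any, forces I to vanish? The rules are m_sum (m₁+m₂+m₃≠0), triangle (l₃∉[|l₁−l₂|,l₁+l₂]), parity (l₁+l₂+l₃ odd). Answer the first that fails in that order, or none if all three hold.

triangle

m₁+m₂+m₃ = 2 + 0 − 2 = 0  ✓
triangle: need |l₁−l₂| ≤ l₃ ≤ l₁+l₂ = [1,5]; l₃=6 is outside  ✗
parity: l₁+l₂+l₃ = 11 is odd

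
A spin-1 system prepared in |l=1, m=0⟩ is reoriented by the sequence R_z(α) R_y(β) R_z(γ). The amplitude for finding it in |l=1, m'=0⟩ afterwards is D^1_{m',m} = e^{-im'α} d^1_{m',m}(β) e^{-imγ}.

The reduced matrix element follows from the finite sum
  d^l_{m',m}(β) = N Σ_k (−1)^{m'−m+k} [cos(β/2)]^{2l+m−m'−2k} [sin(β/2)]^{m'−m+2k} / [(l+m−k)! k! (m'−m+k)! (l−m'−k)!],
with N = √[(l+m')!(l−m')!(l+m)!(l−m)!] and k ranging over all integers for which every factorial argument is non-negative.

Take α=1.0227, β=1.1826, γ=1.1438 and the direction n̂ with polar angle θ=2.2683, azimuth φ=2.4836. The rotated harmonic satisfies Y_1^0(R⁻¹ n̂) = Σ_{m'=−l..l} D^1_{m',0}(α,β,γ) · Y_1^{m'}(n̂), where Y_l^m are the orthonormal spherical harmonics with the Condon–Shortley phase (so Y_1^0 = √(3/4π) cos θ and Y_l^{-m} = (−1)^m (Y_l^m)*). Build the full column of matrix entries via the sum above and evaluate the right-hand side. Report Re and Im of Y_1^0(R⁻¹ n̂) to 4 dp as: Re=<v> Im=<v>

Re=-0.0808 Im=0.0000

Need the full column D^1_{m',0} for m'=−1..1 at α=1.0227, β=1.1826, γ=1.1438.
cos(β/2)=0.830217, sin(β/2)=0.557441
d^1_{-1,0}: single k=1 term ⇒ +0.654493;  D = +0.341032+0.558622i
d^1_{0,0}: k∈[0..1] ⇒ +0.689260 -0.310740 = +0.378520;  D = +0.378520+0.000000i
d^1_{1,0}: single k=0 term ⇒ -0.654493;  D = -0.341032+0.558622i
Y_1^{m'}(θ=2.2683,φ=2.4836) and Σ D·Y over m':
  (+0.3410+0.5586i)·(-0.2095-0.1619i)  (+0.3785+0.0000i)·(-0.3138+0.0000i)  (-0.3410+0.5586i)·(+0.2095-0.1619i)
Y_1^0(R⁻¹ n̂) = -0.080776+0.000000i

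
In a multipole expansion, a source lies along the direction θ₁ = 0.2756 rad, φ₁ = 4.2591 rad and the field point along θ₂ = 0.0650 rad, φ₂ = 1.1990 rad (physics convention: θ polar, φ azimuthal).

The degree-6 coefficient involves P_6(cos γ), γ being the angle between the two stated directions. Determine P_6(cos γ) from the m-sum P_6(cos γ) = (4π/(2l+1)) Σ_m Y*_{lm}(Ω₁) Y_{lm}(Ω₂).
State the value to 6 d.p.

Summing Y*_{l m}(θ₁,φ₁)·Y_{l m}(θ₂,φ₂) over m ∈ [−6, 6]; prefactor 4π/(2·6+1) = 0.966644:
  m=-6: (+0.000179+0.000080i) × (+0.000000-0.000000i) = +0.000000-0.000000i  (running Σ = +0.000000-0.000000i)
  m=-5: (-0.001845+0.001540i) × (+0.000002+0.000001i) = -0.000000+0.000000i  (running Σ = -0.000000+0.000000i)
  m=-4: (-0.004313-0.017446i) × (+0.000005+0.000063i) = +0.000001-0.000000i  (running Σ = +0.000001-0.000000i)
  m=-3: (+0.088748+0.019002i) × (-0.001272+0.000623i) = -0.000125+0.000031i  (running Σ = -0.000124+0.000031i)
  m=-2: (-0.187725+0.239786i) × (-0.015978-0.014695i) = +0.006523-0.001073i  (running Σ = +0.006400-0.001042i)
  m=-1: (-0.260546-0.534873i) × (+0.076140-0.195265i) = -0.124280+0.010150i  (running Σ = -0.117880+0.009108i)
  m=0: (+0.352068-0.000000i) × (+0.972476+0.000000i) = +0.342377+0.000000i  (running Σ = +0.224497+0.009108i)
  m=1: (+0.260546-0.534873i) × (-0.076140-0.195265i) = -0.124280-0.010150i  (running Σ = +0.100217-0.001042i)
  m=2: (-0.187725-0.239786i) × (-0.015978+0.014695i) = +0.006523+0.001073i  (running Σ = +0.106741+0.000031i)
  m=3: (-0.088748+0.019002i) × (+0.001272+0.000623i) = -0.000125-0.000031i  (running Σ = +0.106616-0.000000i)
  m=4: (-0.004313+0.017446i) × (+0.000005-0.000063i) = +0.000001+0.000000i  (running Σ = +0.106617+0.000000i)
  m=5: (+0.001845+0.001540i) × (-0.000002+0.000001i) = -0.000000-0.000000i  (running Σ = +0.106617-0.000000i)
  m=6: (+0.000179-0.000080i) × (+0.000000+0.000000i) = +0.000000+0.000000i  (running Σ = +0.106617-0.000000i)
Total Σ_m = +0.106617-0.000000i. Multiply by 0.966644: +0.103061-0.000000i. P_6(cos γ) = 0.103061

0.103061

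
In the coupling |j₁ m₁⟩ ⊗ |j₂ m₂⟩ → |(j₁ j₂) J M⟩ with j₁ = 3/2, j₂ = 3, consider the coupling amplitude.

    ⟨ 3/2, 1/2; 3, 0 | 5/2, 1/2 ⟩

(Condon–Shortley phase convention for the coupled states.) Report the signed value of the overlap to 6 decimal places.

-0.414039  (= −√(6/35))

√[6·2!1!4!/8! · 2!1!3!3!3!2!] = √(216/35)
  +(−1)^0/∏(0,2,1,3,0,1)! = 1/12  (running 1/12)
  +(−1)^1/∏(1,1,0,2,1,2)! = -1/4  (running -1/6)
⟨..|..⟩ = √(216/35)·(-1/6) = -0.414039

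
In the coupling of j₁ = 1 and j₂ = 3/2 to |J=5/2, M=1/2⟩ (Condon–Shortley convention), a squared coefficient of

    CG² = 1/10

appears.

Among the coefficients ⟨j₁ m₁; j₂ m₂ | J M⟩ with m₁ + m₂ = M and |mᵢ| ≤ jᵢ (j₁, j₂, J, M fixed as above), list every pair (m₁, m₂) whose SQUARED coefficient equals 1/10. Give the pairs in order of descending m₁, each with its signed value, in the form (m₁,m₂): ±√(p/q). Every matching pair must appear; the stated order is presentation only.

Admissible pairs with m₁+m₂ = M = 1/2: (-1,3/2), (0,1/2), (1,-1/2)
  (m₁,m₂)=(1,-1/2): CG² = 3/10, CG = +√(3/10)
  (m₁,m₂)=(0,1/2): CG² = 3/5, CG = +√(3/5)
  (m₁,m₂)=(-1,3/2): CG² = 1/10, CG = +√(1/10)   ← matches the target
Pairs with CG² = 1/10: (-1,3/2): +√(1/10)

(-1,3/2): +√(1/10)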